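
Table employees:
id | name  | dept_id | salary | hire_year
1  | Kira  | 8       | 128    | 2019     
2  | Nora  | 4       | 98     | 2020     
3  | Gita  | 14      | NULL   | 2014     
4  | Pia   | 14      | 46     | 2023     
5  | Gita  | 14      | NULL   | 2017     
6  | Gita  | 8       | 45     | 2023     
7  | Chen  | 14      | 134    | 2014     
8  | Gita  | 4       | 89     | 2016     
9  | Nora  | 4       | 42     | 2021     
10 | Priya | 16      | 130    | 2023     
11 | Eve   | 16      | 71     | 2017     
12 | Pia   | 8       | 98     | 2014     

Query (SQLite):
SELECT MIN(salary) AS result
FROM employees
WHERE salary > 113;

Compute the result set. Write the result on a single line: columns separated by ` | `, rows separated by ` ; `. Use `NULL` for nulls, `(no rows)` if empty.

128

Rows where salary > 113 → salary values: [128, 134, 130].
MIN of non-NULL values = 128.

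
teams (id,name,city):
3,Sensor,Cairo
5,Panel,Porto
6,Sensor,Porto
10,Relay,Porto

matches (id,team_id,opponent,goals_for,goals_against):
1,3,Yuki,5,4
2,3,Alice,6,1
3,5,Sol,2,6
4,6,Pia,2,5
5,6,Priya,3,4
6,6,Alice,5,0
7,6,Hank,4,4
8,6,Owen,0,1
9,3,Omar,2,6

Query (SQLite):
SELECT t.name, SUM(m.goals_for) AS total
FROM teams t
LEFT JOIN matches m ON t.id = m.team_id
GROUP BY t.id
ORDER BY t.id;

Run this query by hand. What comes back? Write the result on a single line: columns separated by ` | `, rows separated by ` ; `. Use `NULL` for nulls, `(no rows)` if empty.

LEFT JOIN keeps every teams row; unmatched ones get NULL for matches columns.
Group by teams.id and compute SUM(m.goals_for). SUM over an all-NULL group is NULL.
  3: ids {1, 2, 9} → SUM(m.goals_for)=13
  5: ids {3} → SUM(m.goals_for)=2
  6: ids {4, 5, 6, 7, 8} → SUM(m.goals_for)=14
  10: ids {—} → SUM(m.goals_for)=NULL

Sensor | 13 ; Panel | 2 ; Sensor | 14 ; Relay | NULL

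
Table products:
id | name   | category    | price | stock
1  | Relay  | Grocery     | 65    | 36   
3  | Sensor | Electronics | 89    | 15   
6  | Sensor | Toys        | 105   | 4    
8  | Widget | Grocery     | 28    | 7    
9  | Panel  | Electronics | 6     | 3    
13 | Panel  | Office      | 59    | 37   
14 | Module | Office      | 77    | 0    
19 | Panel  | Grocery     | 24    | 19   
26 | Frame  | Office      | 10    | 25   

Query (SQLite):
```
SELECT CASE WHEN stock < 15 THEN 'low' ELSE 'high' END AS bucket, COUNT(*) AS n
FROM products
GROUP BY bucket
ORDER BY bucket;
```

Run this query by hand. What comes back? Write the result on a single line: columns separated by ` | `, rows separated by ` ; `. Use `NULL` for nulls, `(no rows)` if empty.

Bucket rows by stock < 15 → 'low' else 'high'; count each bucket.

high | 5 ; low | 4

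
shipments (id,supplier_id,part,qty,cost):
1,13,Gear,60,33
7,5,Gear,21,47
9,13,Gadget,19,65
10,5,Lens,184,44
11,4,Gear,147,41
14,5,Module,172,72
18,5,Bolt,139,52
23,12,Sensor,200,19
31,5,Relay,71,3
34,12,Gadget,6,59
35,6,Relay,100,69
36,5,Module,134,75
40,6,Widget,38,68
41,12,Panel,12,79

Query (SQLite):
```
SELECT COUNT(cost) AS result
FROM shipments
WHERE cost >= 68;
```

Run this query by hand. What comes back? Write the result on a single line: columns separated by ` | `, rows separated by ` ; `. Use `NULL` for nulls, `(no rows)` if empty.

Rows where cost >= 68 → cost values: [72, 69, 75, 68, 79].
COUNT(cost) counts non-NULL values → 5.

5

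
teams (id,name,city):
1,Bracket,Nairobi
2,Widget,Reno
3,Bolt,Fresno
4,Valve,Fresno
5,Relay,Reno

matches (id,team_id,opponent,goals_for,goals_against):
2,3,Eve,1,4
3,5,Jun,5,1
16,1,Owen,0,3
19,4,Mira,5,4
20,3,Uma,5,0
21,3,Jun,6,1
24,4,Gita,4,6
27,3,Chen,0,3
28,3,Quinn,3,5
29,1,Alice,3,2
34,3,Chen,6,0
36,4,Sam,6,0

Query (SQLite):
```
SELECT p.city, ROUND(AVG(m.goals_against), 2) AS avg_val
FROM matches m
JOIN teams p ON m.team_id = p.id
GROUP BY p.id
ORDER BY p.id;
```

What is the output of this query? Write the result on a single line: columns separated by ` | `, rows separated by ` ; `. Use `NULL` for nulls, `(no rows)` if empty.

Nairobi | 2.5 ; Fresno | 2.17 ; Fresno | 3.33 ; Reno | 1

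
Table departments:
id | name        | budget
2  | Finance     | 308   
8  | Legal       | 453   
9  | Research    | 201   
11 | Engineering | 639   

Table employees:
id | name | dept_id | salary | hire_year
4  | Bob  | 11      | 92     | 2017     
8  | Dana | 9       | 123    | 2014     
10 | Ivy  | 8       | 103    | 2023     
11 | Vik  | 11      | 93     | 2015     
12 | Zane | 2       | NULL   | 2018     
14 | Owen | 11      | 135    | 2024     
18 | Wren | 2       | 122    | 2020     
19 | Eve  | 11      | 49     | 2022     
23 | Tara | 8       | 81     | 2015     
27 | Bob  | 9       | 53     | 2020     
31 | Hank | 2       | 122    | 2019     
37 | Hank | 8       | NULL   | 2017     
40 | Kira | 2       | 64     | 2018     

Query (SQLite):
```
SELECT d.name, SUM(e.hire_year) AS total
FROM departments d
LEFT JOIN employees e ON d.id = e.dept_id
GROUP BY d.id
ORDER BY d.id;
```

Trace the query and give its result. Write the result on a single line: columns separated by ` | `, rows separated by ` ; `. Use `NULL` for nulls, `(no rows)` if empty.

LEFT JOIN keeps every departments row; unmatched ones get NULL for employees columns.
Group by departments.id and compute SUM(e.hire_year). SUM over an all-NULL group is NULL.
  2: ids {12, 18, 31, 40} → SUM(e.hire_year)=8075
  8: ids {10, 23, 37} → SUM(e.hire_year)=6055
  9: ids {8, 27} → SUM(e.hire_year)=4034
  11: ids {4, 11, 14, 19} → SUM(e.hire_year)=8078

Finance | 8075 ; Legal | 6055 ; Research | 4034 ; Engineering | 8078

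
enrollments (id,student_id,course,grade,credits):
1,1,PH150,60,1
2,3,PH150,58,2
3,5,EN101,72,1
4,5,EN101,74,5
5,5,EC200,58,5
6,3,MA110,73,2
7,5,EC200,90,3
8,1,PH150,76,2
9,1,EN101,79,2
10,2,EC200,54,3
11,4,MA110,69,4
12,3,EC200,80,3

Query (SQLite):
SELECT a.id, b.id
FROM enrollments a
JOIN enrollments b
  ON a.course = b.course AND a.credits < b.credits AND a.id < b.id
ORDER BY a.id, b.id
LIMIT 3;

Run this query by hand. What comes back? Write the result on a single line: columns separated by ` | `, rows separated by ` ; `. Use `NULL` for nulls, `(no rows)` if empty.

Pairs (a,b) with same course, a.credits < b.credits, a.id < b.id.
course groups: EC200:{5,7,10,12} EN101:{3,4,9} MA110:{6,11} PH150:{1,2,8}
Ordered by (a.id, b.id); first 3.

1 | 2 ; 1 | 8 ; 3 | 4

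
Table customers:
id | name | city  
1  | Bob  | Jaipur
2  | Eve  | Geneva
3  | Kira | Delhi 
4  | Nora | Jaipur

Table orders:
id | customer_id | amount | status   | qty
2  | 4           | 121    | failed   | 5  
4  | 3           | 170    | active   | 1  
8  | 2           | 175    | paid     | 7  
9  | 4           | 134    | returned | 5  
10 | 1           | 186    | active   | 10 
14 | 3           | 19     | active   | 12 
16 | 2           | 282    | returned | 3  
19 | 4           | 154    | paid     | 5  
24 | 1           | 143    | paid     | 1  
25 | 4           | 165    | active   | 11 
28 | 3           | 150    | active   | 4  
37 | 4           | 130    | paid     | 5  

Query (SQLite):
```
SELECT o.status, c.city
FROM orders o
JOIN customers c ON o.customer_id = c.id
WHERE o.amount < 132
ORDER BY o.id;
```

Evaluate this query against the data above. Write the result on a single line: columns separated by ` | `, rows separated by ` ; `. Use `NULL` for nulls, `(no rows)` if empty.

Each orders row matches the customers row where customer_id = customers.id.
Then keep rows with o.amount < 132.

failed | Jaipur ; active | Delhi ; paid | Jaipur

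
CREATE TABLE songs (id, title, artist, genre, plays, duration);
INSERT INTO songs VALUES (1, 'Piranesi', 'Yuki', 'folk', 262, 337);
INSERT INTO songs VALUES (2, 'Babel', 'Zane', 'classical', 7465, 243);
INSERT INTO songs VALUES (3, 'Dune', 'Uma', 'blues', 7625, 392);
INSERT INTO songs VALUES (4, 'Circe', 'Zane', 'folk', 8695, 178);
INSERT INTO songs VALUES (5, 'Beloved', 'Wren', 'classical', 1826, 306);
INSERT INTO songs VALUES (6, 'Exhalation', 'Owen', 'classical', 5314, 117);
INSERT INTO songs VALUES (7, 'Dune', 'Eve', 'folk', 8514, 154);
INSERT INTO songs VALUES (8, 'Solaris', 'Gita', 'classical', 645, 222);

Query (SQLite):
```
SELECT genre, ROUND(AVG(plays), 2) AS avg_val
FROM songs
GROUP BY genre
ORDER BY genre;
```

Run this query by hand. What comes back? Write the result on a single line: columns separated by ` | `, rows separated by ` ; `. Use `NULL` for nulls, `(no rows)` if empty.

Partition songs by genre; compute ROUND(AVG(plays), 2) within each group.
  blues: ids {3} → ROUND(AVG(plays), 2)=7625
  classical: ids {2, 5, 6, 8} → ROUND(AVG(plays), 2)=3812.5
  folk: ids {1, 4, 7} → ROUND(AVG(plays), 2)=5823.67

blues | 7625 ; classical | 3812.5 ; folk | 5823.67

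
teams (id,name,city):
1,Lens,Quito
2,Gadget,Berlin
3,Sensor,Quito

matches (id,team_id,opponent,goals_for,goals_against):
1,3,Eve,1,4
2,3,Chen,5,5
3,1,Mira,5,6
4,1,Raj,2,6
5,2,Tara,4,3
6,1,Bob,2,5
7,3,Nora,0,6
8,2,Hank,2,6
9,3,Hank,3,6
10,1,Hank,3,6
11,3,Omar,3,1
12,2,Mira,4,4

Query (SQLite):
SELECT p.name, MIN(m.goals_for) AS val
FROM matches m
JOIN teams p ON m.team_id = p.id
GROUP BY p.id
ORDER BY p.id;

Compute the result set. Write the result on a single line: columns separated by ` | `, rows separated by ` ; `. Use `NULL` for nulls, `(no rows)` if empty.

Lens | 2 ; Gadget | 2 ; Sensor | 0

Join each matches row to its teams via team_id.
Group joined rows by teams.id; compute MIN(m.goals_for) per group.
  1: ids {3, 4, 6, 10} → MIN(m.goals_for)=2
  2: ids {5, 8, 12} → MIN(m.goals_for)=2
  3: ids {1, 2, 7, 9, 11} → MIN(m.goals_for)=0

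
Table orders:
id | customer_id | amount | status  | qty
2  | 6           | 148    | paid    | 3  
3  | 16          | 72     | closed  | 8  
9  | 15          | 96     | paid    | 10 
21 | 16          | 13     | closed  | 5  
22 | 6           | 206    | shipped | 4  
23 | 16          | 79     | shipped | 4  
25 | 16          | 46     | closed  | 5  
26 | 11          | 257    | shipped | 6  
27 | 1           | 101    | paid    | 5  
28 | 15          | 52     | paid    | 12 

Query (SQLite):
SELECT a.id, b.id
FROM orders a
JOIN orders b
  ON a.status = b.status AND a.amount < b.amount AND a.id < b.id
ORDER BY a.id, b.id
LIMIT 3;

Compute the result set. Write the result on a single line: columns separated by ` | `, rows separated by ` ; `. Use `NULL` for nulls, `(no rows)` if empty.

9 | 27 ; 21 | 25 ; 22 | 26

Pairs (a,b) with same status, a.amount < b.amount, a.id < b.id.
status groups: closed:{3,21,25} paid:{2,9,27,28} shipped:{22,23,26}
Ordered by (a.id, b.id); first 3.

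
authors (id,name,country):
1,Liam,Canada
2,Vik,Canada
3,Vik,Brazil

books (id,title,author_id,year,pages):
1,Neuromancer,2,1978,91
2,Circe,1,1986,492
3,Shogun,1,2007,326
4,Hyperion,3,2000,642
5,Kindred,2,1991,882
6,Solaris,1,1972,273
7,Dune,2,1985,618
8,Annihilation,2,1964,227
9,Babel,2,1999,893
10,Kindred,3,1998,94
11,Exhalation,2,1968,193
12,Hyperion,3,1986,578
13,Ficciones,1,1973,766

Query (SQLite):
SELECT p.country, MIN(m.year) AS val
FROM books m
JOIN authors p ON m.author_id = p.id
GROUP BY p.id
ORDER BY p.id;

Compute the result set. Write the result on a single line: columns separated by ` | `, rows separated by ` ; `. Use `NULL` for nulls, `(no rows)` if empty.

Canada | 1972 ; Canada | 1964 ; Brazil | 1986

Join each books row to its authors via author_id.
Group joined rows by authors.id; compute MIN(m.year) per group.
  1: ids {2, 3, 6, 13} → MIN(m.year)=1972
  2: ids {1, 5, 7, 8, 9, 11} → MIN(m.year)=1964
  3: ids {4, 10, 12} → MIN(m.year)=1986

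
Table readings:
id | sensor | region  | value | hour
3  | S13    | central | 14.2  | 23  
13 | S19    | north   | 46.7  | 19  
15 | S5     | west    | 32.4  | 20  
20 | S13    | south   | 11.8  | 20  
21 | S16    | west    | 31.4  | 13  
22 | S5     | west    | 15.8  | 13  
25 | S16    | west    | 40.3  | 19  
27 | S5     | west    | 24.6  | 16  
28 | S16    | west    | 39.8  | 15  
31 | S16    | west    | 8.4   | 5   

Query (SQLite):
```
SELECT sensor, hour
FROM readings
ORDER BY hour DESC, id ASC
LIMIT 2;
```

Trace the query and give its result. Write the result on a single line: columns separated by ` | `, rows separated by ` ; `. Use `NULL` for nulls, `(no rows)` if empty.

S13 | 23 ; S5 | 20

Sort by hour desc, tiebreak id asc: (23, id=3), (20, id=15), (20, id=20), (19, id=13), (19, id=25) …. Take first 2.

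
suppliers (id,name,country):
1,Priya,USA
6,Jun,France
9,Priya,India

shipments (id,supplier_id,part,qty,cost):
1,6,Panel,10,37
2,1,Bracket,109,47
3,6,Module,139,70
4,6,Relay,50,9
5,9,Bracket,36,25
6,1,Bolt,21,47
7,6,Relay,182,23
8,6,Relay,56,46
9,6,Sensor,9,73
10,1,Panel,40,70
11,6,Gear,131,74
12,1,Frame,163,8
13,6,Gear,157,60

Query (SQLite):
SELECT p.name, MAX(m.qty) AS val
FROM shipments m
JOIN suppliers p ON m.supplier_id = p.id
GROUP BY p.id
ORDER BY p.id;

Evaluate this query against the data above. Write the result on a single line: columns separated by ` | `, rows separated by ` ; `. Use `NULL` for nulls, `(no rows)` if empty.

Join each shipments row to its suppliers via supplier_id.
Group joined rows by suppliers.id; compute MAX(m.qty) per group.
  1: ids {2, 6, 10, 12} → MAX(m.qty)=163
  6: ids {1, 3, 4, 7, 8, 9, 11, 13} → MAX(m.qty)=182
  9: ids {5} → MAX(m.qty)=36

Priya | 163 ; Jun | 182 ; Priya | 36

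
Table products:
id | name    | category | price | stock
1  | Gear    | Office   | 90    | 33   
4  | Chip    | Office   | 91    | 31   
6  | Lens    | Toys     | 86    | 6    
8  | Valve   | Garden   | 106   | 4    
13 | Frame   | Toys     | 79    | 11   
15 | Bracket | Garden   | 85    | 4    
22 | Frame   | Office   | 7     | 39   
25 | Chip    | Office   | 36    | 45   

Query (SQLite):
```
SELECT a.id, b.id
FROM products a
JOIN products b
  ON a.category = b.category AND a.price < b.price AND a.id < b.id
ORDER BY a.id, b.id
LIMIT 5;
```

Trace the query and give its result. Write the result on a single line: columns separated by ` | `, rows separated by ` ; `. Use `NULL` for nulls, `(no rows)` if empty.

Pairs (a,b) with same category, a.price < b.price, a.id < b.id.
category groups: Garden:{8,15} Office:{1,4,22,25} Toys:{6,13}
Ordered by (a.id, b.id); first 5.

1 | 4 ; 22 | 25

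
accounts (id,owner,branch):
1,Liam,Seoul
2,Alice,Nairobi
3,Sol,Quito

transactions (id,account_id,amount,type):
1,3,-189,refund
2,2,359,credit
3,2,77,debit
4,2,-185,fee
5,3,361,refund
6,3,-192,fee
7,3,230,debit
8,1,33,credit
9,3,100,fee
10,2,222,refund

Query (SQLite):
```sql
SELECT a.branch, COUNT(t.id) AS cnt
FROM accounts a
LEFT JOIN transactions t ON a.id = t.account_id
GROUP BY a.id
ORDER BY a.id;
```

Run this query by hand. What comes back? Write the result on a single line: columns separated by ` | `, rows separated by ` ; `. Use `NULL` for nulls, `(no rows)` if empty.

Seoul | 1 ; Nairobi | 4 ; Quito | 5

LEFT JOIN keeps every accounts row; unmatched ones get NULL for transactions columns.
Group by accounts.id and compute COUNT(t.id). COUNT(col) of an all-NULL group is 0.
  1: ids {8} → COUNT(t.id)=1
  2: ids {2, 3, 4, 10} → COUNT(t.id)=4
  3: ids {1, 5, 6, 7, 9} → COUNT(t.id)=5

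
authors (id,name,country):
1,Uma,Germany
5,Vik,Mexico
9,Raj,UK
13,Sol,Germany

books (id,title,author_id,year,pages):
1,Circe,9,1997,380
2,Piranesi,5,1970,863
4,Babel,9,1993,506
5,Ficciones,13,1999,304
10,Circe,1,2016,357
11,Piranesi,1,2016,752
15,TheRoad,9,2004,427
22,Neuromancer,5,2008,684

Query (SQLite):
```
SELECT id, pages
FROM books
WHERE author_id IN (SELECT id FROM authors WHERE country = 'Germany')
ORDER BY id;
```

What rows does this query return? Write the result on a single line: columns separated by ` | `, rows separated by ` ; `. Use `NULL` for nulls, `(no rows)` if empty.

5 | 304 ; 10 | 357 ; 11 | 752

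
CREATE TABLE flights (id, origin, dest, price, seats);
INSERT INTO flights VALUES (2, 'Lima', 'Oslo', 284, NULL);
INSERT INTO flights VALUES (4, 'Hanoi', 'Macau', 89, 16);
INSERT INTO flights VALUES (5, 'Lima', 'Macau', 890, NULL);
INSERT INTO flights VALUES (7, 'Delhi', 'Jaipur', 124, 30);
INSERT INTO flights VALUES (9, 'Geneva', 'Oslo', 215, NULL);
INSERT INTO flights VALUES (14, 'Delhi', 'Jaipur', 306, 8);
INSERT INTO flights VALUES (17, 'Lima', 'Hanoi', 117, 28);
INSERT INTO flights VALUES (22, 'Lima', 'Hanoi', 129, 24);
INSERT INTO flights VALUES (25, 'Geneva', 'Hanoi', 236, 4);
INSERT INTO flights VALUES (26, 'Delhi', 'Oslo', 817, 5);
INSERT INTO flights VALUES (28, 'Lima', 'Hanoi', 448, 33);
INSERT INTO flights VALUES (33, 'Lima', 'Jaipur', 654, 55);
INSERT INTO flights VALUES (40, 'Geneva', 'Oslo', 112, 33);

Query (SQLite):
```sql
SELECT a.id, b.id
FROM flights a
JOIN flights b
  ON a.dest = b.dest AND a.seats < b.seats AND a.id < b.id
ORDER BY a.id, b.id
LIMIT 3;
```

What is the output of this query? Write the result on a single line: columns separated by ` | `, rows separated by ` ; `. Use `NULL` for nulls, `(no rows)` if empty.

7 | 33 ; 14 | 33 ; 17 | 28

Pairs (a,b) with same dest, a.seats < b.seats, a.id < b.id.
dest groups: Hanoi:{17,22,25,28} Jaipur:{7,14,33} Macau:{4,5} Oslo:{2,9,26,40}
Ordered by (a.id, b.id); first 3.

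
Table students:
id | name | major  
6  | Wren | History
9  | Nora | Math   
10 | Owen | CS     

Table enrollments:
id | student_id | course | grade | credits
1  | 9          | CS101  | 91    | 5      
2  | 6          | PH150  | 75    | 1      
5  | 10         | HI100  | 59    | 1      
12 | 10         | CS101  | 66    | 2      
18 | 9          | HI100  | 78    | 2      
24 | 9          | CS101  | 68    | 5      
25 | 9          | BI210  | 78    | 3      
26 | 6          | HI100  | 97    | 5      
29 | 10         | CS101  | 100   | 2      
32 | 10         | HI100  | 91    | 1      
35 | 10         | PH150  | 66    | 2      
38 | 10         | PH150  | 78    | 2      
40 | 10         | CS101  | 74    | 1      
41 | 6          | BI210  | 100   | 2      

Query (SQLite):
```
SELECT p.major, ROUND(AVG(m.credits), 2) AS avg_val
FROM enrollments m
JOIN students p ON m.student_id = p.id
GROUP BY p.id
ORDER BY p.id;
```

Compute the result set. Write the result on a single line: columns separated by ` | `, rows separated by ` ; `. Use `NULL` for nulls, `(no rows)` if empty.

History | 2.67 ; Math | 3.75 ; CS | 1.57

Join each enrollments row to its students via student_id.
Group joined rows by students.id; compute ROUND(AVG(m.credits), 2) per group.
  6: ids {2, 26, 41} → ROUND(AVG(m.credits), 2)=2.67
  9: ids {1, 18, 24, 25} → ROUND(AVG(m.credits), 2)=3.75
  10: ids {5, 12, 29, 32, 35, 38, 40} → ROUND(AVG(m.credits), 2)=1.57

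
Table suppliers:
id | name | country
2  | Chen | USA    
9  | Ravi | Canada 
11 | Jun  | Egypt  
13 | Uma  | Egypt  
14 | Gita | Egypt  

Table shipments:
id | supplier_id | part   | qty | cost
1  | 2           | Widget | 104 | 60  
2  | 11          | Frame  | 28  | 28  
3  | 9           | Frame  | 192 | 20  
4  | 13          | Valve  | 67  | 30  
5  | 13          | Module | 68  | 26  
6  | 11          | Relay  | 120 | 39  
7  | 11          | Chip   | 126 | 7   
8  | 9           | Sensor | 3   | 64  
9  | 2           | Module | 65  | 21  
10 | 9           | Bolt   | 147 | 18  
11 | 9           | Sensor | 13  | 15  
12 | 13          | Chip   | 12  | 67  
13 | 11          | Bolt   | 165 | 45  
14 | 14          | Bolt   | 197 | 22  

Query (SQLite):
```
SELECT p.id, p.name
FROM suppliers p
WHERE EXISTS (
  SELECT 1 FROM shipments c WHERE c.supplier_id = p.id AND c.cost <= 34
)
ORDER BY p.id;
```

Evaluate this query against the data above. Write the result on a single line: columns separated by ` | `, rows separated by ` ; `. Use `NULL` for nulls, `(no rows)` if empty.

2 | Chen ; 9 | Ravi ; 11 | Jun ; 13 | Uma ; 14 | Gita

For each suppliers row, check whether any shipments with matching supplier_id has cost <= 34.
Keep rows where that is true.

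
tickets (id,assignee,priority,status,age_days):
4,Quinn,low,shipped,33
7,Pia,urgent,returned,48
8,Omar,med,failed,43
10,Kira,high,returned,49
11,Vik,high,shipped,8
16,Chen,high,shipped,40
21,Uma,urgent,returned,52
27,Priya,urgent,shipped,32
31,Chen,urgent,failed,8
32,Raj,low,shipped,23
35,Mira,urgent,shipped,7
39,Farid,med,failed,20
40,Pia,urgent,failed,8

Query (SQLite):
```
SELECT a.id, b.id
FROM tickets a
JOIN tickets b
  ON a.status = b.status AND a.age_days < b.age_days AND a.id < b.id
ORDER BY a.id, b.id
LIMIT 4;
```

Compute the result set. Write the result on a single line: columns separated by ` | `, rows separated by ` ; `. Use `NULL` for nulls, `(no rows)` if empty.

Pairs (a,b) with same status, a.age_days < b.age_days, a.id < b.id.
status groups: failed:{8,31,39,40} returned:{7,10,21} shipped:{4,11,16,27,32,35}
Ordered by (a.id, b.id); first 4.

4 | 16 ; 7 | 10 ; 7 | 21 ; 10 | 21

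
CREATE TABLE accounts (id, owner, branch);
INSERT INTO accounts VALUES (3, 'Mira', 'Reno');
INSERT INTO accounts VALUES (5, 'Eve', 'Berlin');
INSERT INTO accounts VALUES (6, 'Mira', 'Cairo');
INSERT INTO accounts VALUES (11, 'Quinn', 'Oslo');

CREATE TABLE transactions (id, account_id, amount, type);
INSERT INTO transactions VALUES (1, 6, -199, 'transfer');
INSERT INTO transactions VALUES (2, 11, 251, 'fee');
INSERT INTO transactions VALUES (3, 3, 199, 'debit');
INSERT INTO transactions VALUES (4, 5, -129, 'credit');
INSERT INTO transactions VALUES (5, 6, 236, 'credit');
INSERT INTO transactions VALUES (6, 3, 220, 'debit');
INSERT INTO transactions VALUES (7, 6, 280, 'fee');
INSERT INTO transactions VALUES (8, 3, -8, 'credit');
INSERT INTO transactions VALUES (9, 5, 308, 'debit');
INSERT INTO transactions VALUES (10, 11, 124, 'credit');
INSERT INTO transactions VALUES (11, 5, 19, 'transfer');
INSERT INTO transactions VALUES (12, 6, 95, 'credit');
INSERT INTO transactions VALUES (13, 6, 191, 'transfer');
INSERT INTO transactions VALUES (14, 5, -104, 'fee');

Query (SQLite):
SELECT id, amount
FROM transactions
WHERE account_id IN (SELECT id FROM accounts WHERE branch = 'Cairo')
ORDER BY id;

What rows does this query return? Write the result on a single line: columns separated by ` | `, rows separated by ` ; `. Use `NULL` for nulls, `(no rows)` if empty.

1 | -199 ; 5 | 236 ; 7 | 280 ; 12 | 95 ; 13 | 191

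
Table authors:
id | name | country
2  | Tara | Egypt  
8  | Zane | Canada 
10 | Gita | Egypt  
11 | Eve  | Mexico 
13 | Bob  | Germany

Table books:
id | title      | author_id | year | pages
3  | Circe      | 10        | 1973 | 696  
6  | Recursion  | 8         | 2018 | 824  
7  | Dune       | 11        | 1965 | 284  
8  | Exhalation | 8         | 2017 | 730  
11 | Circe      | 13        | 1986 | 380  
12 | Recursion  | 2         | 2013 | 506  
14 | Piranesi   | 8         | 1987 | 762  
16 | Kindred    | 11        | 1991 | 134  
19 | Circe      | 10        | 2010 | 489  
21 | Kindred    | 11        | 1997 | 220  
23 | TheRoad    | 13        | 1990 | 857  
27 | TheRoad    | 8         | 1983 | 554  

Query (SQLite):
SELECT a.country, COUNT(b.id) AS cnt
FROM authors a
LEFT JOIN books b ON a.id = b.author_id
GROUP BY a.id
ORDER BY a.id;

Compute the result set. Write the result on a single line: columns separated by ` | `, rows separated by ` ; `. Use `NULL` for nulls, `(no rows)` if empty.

Egypt | 1 ; Canada | 4 ; Egypt | 2 ; Mexico | 3 ; Germany | 2

LEFT JOIN keeps every authors row; unmatched ones get NULL for books columns.
Group by authors.id and compute COUNT(b.id). COUNT(col) of an all-NULL group is 0.
  2: ids {12} → COUNT(b.id)=1
  8: ids {6, 8, 14, 27} → COUNT(b.id)=4
  10: ids {3, 19} → COUNT(b.id)=2
  11: ids {7, 16, 21} → COUNT(b.id)=3
  13: ids {11, 23} → COUNT(b.id)=2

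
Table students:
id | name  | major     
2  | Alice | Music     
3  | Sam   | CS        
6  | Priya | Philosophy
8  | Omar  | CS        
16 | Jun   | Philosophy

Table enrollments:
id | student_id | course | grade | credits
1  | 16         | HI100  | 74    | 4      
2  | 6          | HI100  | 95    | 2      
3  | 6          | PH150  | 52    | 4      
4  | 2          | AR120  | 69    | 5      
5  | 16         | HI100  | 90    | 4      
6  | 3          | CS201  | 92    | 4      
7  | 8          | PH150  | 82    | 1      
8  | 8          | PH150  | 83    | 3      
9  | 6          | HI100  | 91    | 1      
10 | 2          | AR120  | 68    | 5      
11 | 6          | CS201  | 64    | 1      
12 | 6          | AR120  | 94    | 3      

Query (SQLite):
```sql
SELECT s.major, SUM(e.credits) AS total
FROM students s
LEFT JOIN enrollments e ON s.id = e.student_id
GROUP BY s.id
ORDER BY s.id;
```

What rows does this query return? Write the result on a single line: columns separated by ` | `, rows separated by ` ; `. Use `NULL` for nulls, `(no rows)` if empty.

LEFT JOIN keeps every students row; unmatched ones get NULL for enrollments columns.
Group by students.id and compute SUM(e.credits). SUM over an all-NULL group is NULL.
  2: ids {4, 10} → SUM(e.credits)=10
  3: ids {6} → SUM(e.credits)=4
  6: ids {2, 3, 9, 11, 12} → SUM(e.credits)=11
  8: ids {7, 8} → SUM(e.credits)=4
  16: ids {1, 5} → SUM(e.credits)=8

Music | 10 ; CS | 4 ; Philosophy | 11 ; CS | 4 ; Philosophy | 8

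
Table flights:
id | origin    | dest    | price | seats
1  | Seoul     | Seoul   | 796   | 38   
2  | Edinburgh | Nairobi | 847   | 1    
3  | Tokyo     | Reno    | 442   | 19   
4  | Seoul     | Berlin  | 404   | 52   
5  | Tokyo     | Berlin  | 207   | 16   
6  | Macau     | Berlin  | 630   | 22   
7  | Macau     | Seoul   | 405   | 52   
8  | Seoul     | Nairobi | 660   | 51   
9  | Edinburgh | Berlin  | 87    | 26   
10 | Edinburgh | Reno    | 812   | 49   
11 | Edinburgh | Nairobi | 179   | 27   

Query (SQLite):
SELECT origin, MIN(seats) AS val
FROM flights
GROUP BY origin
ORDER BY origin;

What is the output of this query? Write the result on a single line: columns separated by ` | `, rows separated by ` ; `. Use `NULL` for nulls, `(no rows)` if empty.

Edinburgh | 1 ; Macau | 22 ; Seoul | 38 ; Tokyo | 16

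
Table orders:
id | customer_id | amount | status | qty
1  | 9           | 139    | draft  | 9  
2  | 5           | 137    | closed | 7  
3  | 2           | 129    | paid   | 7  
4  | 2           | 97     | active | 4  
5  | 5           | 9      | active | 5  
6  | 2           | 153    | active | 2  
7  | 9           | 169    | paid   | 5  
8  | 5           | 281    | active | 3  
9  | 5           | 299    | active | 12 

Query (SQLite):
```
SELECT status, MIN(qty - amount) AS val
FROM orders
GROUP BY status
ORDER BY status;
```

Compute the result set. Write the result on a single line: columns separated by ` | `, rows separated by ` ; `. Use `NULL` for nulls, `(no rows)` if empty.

active | -287 ; closed | -130 ; draft | -130 ; paid | -164

For each row compute qty - amount.
Group by status; take MIN of the expression per group.
  active: ids {4, 5, 6, 8, 9} → MIN(qty - amount)=-287
  closed: ids {2} → MIN(qty - amount)=-130
  draft: ids {1} → MIN(qty - amount)=-130
  paid: ids {3, 7} → MIN(qty - amount)=-164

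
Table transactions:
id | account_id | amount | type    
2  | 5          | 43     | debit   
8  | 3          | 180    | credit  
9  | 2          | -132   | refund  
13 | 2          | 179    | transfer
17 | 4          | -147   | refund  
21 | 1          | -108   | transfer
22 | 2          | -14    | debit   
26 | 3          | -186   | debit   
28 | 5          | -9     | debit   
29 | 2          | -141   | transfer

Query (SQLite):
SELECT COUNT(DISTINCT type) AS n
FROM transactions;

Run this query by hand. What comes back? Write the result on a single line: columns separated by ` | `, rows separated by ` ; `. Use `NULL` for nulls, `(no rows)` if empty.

4

Count distinct non-NULL type values.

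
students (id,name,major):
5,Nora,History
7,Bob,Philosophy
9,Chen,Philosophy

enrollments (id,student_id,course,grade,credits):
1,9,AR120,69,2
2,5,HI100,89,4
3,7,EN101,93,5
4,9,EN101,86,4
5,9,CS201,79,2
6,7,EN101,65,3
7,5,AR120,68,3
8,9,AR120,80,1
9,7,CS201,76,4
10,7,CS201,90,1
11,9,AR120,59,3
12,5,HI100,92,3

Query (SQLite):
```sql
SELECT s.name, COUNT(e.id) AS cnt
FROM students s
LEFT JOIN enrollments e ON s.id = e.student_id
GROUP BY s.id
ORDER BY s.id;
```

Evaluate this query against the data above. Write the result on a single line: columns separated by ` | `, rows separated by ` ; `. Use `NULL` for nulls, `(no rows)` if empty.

Nora | 3 ; Bob | 4 ; Chen | 5

LEFT JOIN keeps every students row; unmatched ones get NULL for enrollments columns.
Group by students.id and compute COUNT(e.id). COUNT(col) of an all-NULL group is 0.
  5: ids {2, 7, 12} → COUNT(e.id)=3
  7: ids {3, 6, 9, 10} → COUNT(e.id)=4
  9: ids {1, 4, 5, 8, 11} → COUNT(e.id)=5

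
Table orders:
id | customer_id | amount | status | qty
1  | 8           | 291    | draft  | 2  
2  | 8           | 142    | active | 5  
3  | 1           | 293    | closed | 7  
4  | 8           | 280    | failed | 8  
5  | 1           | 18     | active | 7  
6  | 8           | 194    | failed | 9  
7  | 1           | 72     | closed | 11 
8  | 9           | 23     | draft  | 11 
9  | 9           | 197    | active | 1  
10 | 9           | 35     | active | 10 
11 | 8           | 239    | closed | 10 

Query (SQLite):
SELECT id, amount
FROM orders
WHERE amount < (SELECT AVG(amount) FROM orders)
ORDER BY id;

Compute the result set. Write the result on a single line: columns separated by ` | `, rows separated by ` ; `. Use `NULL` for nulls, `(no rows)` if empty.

Scalar subquery: AVG(amount) over all orders rows = 162.181818 (≈; comparison uses full precision).
Keep rows where amount < that value.

2 | 142 ; 5 | 18 ; 7 | 72 ; 8 | 23 ; 10 | 35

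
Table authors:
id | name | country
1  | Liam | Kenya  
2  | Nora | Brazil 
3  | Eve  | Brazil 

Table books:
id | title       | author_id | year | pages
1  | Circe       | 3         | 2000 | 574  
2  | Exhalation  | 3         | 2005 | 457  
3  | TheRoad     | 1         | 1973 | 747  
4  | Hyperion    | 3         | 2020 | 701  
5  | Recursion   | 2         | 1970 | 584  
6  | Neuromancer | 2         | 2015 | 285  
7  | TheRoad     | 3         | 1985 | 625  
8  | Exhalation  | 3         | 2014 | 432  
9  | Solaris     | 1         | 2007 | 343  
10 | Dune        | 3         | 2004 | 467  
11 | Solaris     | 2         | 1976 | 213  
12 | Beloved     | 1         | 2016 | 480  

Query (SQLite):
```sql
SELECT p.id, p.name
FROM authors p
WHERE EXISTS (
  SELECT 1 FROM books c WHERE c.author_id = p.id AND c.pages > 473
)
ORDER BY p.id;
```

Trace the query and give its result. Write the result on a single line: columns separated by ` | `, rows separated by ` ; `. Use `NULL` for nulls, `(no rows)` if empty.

For each authors row, check whether any books with matching author_id has pages > 473.
Keep rows where that is true.

1 | Liam ; 2 | Nora ; 3 | Eve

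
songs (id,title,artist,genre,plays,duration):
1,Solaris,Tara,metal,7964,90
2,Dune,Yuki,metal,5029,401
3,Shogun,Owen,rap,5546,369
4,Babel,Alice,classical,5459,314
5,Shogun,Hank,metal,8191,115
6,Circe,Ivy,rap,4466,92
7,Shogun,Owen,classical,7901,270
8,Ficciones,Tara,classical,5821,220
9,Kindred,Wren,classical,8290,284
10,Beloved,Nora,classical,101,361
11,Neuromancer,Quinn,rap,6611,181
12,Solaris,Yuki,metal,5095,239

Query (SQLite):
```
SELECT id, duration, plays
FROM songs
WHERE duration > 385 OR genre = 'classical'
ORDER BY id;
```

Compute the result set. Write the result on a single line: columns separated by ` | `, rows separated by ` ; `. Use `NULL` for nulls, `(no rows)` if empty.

2 | 401 | 5029 ; 4 | 314 | 5459 ; 7 | 270 | 7901 ; 8 | 220 | 5821 ; 9 | 284 | 8290 ; 10 | 361 | 101

duration > 385: ids {2}
genre = 'classical': ids {4, 7, 8, 9, 10}
Combine with OR.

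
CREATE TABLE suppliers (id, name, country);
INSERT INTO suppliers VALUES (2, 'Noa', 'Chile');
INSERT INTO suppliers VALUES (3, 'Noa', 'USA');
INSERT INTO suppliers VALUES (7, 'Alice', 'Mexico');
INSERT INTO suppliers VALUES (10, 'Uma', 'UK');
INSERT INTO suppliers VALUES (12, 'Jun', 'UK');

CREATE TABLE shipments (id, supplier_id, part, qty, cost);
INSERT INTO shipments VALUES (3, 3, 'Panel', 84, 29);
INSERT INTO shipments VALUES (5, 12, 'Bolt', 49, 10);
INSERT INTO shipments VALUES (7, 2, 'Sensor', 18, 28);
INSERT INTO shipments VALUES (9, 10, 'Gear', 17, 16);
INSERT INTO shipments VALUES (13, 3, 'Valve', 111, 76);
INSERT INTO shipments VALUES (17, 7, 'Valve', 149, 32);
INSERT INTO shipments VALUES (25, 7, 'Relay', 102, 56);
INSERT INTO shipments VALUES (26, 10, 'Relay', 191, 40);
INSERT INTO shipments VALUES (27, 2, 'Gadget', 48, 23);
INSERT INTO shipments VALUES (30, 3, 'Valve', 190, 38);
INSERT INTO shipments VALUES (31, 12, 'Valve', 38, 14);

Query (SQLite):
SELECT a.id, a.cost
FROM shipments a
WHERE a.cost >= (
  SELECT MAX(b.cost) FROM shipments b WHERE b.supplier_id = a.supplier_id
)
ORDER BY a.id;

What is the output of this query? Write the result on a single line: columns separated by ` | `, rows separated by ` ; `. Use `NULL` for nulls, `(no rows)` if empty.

7 | 28 ; 13 | 76 ; 25 | 56 ; 26 | 40 ; 31 | 14

For each shipments row a, compute MAX(cost) over rows sharing a.supplier_id.
Keep row a if a.cost >= that per-group MAX.
  supplier_id=2: MAX(cost) = 28
  supplier_id=3: MAX(cost) = 76
  supplier_id=7: MAX(cost) = 56
  supplier_id=10: MAX(cost) = 40
  supplier_id=12: MAX(cost) = 14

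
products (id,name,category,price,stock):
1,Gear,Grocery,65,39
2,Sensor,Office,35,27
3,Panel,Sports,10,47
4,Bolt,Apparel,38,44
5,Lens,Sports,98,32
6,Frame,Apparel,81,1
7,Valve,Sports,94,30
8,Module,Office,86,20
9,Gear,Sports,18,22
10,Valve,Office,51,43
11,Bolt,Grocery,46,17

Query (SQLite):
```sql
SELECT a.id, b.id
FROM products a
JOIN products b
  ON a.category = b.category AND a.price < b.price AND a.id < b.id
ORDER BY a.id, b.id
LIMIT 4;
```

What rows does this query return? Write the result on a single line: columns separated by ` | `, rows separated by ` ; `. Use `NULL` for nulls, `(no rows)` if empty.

Pairs (a,b) with same category, a.price < b.price, a.id < b.id.
category groups: Apparel:{4,6} Grocery:{1,11} Office:{2,8,10} Sports:{3,5,7,9}
Ordered by (a.id, b.id); first 4.

2 | 8 ; 2 | 10 ; 3 | 5 ; 3 | 7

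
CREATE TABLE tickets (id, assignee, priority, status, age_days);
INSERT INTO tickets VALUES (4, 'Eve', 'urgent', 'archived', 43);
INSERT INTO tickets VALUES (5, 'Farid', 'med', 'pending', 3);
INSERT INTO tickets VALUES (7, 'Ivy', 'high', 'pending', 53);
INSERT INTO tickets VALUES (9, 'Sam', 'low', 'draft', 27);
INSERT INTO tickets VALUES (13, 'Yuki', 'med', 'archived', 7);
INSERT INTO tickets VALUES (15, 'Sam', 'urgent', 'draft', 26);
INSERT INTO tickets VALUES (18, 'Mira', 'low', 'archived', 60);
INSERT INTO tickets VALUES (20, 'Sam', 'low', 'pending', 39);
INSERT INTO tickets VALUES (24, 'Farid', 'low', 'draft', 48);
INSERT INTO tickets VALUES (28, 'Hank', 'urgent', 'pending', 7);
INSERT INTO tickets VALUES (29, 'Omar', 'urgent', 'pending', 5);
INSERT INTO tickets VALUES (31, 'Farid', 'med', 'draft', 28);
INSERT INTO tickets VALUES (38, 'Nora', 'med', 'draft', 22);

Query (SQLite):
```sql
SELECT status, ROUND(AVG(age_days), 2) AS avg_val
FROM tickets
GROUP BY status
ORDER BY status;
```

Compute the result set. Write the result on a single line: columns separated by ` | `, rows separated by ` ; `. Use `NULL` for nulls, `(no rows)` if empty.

archived | 36.67 ; draft | 30.2 ; pending | 21.4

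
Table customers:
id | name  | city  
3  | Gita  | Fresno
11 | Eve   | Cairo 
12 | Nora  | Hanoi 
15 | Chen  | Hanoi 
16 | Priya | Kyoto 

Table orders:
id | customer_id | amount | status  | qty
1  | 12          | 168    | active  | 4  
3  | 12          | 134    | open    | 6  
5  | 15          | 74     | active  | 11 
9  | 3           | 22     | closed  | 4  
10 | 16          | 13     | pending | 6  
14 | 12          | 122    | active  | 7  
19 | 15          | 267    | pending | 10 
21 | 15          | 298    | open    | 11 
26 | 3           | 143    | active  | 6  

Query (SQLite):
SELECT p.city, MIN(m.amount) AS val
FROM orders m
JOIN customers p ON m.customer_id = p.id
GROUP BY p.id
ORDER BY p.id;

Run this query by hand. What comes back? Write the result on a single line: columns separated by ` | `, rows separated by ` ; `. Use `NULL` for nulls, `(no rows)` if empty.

Join each orders row to its customers via customer_id.
Group joined rows by customers.id; compute MIN(m.amount) per group.
  3: ids {9, 26} → MIN(m.amount)=22
  12: ids {1, 3, 14} → MIN(m.amount)=122
  15: ids {5, 19, 21} → MIN(m.amount)=74
  16: ids {10} → MIN(m.amount)=13

Fresno | 22 ; Hanoi | 122 ; Hanoi | 74 ; Kyoto | 13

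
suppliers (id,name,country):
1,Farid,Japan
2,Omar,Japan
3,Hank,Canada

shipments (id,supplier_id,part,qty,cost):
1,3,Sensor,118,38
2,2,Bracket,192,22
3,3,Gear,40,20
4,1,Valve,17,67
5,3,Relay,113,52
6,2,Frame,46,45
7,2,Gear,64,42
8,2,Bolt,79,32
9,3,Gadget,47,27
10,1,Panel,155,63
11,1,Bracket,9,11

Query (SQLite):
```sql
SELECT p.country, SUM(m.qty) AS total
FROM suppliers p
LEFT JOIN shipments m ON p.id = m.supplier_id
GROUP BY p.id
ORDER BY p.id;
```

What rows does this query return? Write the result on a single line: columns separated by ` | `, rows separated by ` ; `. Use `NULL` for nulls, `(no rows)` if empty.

Japan | 181 ; Japan | 381 ; Canada | 318

LEFT JOIN keeps every suppliers row; unmatched ones get NULL for shipments columns.
Group by suppliers.id and compute SUM(m.qty). SUM over an all-NULL group is NULL.
  1: ids {4, 10, 11} → SUM(m.qty)=181
  2: ids {2, 6, 7, 8} → SUM(m.qty)=381
  3: ids {1, 3, 5, 9} → SUM(m.qty)=318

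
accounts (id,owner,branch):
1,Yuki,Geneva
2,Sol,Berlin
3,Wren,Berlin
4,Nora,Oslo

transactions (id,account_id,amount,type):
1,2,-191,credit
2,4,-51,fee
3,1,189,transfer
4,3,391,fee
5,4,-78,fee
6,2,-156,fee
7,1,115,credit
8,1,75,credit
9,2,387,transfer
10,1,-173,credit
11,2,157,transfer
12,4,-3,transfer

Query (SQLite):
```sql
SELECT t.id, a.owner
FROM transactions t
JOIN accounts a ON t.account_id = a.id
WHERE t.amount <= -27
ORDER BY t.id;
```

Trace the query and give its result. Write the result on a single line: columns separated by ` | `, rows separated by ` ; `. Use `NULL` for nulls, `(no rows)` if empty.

1 | Sol ; 2 | Nora ; 5 | Nora ; 6 | Sol ; 10 | Yuki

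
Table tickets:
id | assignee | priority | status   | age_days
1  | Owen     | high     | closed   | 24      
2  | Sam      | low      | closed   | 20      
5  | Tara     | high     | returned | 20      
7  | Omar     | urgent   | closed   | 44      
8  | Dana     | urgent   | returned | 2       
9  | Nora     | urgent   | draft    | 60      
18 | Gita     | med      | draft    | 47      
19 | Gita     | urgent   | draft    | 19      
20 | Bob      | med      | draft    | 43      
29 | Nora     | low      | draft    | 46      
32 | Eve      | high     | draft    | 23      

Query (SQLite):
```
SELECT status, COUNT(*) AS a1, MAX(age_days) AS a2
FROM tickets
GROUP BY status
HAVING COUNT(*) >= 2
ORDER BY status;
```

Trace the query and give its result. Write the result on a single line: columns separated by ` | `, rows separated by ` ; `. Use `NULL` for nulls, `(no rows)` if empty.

Group tickets by status.
Per group compute: COUNT(*), MAX(age_days).
HAVING: drop groups with fewer than 2 rows.
  closed: ids {1, 2, 7} → COUNT(*)=3, MAX(age_days)=44
  draft: ids {9, 18, 19, 20, 29, 32} → COUNT(*)=6, MAX(age_days)=60
  returned: ids {5, 8} → COUNT(*)=2, MAX(age_days)=20

closed | 3 | 44 ; draft | 6 | 60 ; returned | 2 | 20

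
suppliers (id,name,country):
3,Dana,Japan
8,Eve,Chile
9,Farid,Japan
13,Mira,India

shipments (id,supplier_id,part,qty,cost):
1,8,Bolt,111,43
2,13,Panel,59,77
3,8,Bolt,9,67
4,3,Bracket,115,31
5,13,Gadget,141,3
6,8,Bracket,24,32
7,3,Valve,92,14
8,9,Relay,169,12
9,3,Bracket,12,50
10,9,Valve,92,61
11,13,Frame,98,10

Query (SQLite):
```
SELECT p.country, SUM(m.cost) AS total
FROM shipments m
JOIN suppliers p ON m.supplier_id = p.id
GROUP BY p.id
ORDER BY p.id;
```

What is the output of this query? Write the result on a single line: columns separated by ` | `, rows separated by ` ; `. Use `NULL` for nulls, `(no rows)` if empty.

Japan | 95 ; Chile | 142 ; Japan | 73 ; India | 90

Join each shipments row to its suppliers via supplier_id.
Group joined rows by suppliers.id; compute SUM(m.cost) per group.
  3: ids {4, 7, 9} → SUM(m.cost)=95
  8: ids {1, 3, 6} → SUM(m.cost)=142
  9: ids {8, 10} → SUM(m.cost)=73
  13: ids {2, 5, 11} → SUM(m.cost)=90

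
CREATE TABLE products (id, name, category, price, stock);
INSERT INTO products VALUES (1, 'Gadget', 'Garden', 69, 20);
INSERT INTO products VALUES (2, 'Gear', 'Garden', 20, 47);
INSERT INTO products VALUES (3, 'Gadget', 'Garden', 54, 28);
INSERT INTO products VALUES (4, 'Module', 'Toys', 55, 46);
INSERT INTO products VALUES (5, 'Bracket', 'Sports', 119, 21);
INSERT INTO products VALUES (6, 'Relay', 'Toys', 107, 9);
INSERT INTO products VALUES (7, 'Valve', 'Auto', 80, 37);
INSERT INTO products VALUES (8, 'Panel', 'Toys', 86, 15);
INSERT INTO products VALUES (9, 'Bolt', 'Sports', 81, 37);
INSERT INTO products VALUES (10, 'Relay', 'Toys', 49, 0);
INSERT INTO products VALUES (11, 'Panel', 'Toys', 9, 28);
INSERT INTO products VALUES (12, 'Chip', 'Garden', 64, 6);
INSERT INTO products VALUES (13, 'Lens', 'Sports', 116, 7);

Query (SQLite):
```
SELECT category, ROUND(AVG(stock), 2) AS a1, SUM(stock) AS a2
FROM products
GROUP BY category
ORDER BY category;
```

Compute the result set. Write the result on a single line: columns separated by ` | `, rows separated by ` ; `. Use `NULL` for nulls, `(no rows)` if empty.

Auto | 37 | 37 ; Garden | 25.25 | 101 ; Sports | 21.67 | 65 ; Toys | 19.6 | 98

Group products by category.
Per group compute: ROUND(AVG(stock), 2), SUM(stock).
  Auto: ids {7} → ROUND(AVG(stock), 2)=37, SUM(stock)=37
  Garden: ids {1, 2, 3, 12} → ROUND(AVG(stock), 2)=25.25, SUM(stock)=101
  Sports: ids {5, 9, 13} → ROUND(AVG(stock), 2)=21.67, SUM(stock)=65
  Toys: ids {4, 6, 8, 10, 11} → ROUND(AVG(stock), 2)=19.6, SUM(stock)=98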